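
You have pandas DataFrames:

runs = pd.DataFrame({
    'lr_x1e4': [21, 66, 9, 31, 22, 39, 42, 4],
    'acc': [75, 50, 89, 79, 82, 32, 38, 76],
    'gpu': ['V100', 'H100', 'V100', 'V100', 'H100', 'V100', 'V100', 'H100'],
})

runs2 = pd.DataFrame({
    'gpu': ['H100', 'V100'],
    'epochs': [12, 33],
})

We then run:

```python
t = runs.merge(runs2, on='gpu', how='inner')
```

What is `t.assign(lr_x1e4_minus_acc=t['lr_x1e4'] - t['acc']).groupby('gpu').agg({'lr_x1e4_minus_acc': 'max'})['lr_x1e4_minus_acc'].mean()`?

11.5

merge on 'gpu' (how='inner') → 8 rows:
   lr_x1e4  acc   gpu  epochs
0       21   75  V100      33
1       66   50  H100      12
2        9   89  V100      33
3       31   79  V100      33
4       22   82  H100      12
5       39   32  V100      33
6       42   38  V100      33
7        4   76  H100      12
add column lr_x1e4_minus_acc = t['lr_x1e4'] - t['acc']:
   lr_x1e4  acc   gpu  epochs  lr_x1e4_minus_acc
0       21   75  V100      33                -54
1       66   50  H100      12                 16
2        9   89  V100      33                -80
3       31   79  V100      33                -48
4       22   82  H100      12                -60
5       39   32  V100      33                  7
6       42   38  V100      33                  4
7        4   76  H100      12                -72
group by gpu, max of lr_x1e4_minus_acc:
      lr_x1e4_minus_acc
gpu                    
H100                 16
V100                  7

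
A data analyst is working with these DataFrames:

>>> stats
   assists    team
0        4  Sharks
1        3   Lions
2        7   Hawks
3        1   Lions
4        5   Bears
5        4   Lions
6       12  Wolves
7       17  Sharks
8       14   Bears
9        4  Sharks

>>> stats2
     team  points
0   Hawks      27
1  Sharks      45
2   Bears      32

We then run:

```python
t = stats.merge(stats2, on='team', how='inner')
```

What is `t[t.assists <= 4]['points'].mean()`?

45.0

merge on 'team' (how='inner') → 6 rows:
   assists    team  points
0        4  Sharks      45
1        7   Hawks      27
2        5   Bears      32
3       17  Sharks      45
4       14   Bears      32
5        4  Sharks      45
filter rows where assists <= 4:
   assists    team  points
0        4  Sharks      45
5        4  Sharks      45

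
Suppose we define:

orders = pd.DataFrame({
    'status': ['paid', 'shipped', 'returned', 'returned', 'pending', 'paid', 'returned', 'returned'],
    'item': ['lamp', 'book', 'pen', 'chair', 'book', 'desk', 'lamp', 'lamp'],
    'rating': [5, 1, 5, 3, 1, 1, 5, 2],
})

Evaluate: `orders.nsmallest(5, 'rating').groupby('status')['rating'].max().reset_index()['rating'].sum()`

take 5 rows with smallest rating:
     status   item  rating
1   shipped   book       1
4   pending   book       1
5      paid   desk       1
7  returned   lamp       2
3  returned  chair       3
group by status, max of rating:
status
paid        1
pending     1
returned    3
shipped     1
Name: rating, dtype: int64
reset_index():
     status  rating
0      paid       1
1   pending       1
2  returned       3
3   shipped       1
So sum() = 6.

6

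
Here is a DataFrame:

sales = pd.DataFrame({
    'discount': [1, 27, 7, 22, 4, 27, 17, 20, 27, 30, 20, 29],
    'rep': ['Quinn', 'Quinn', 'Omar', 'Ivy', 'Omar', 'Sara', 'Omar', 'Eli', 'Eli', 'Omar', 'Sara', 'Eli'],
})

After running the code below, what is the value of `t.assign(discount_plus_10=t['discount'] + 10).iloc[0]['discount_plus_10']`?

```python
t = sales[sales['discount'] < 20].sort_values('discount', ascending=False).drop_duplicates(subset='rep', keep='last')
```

filter rows where discount < 20:
   discount    rep
0         1  Quinn
2         7   Omar
4         4   Omar
6        17   Omar
sort by discount descending:
   discount    rep
6        17   Omar
2         7   Omar
4         4   Omar
0         1  Quinn
drop duplicate rep (keep=last):
   discount    rep
4         4   Omar
0         1  Quinn
add column discount_plus_10 = t['discount'] + 10:
   discount    rep  discount_plus_10
4         4   Omar                14
0         1  Quinn                11
Taking the value at position 0, column 'discount_plus_10' gives 14.

14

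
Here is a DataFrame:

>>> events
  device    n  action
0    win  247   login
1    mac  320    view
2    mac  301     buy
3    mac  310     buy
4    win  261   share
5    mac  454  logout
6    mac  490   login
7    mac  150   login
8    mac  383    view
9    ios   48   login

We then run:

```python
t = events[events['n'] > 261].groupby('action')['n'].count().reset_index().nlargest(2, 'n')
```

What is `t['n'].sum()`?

filter rows where n > 261:
  device    n  action
1    mac  320    view
2    mac  301     buy
3    mac  310     buy
5    mac  454  logout
6    mac  490   login
8    mac  383    view
group by action, count of n:
action
buy       2
login     1
logout    1
view      2
Name: n, dtype: int64
reset_index():
   action  n
0     buy  2
1   login  1
2  logout  1
3    view  2
take 2 rows with largest n:
  action  n
0    buy  2
3   view  2
sum of column 'n' → 4

4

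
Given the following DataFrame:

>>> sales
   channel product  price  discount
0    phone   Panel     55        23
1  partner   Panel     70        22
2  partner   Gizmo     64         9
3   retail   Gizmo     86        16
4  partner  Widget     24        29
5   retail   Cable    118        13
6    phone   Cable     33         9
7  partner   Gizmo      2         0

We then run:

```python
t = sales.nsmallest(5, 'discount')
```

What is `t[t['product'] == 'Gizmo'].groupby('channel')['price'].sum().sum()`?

take 5 rows with smallest discount:
   channel product  price  discount
7  partner   Gizmo      2         0
2  partner   Gizmo     64         9
6    phone   Cable     33         9
5   retail   Cable    118        13
3   retail   Gizmo     86        16
filter rows where product == 'Gizmo':
   channel product  price  discount
7  partner   Gizmo      2         0
2  partner   Gizmo     64         9
3   retail   Gizmo     86        16
group by channel, sum of price:
channel
partner    66
retail     86
Name: price, dtype: int64

152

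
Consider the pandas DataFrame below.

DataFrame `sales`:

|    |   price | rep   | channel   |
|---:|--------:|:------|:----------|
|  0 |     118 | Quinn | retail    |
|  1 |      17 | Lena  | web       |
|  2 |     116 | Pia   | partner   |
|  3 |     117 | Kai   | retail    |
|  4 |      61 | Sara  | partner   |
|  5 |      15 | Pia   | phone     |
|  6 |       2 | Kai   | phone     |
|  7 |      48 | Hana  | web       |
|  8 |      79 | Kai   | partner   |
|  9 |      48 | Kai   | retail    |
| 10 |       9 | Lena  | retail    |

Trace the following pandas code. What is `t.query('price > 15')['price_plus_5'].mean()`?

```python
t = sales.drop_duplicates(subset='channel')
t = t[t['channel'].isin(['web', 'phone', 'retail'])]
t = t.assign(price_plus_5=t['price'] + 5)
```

72.5

drop duplicate channel (keep=first):
   price    rep  channel
0    118  Quinn   retail
1     17   Lena      web
2    116    Pia  partner
5     15    Pia    phone
filter rows where channel in ['web', 'phone', 'retail']:
   price    rep channel
0    118  Quinn  retail
1     17   Lena     web
5     15    Pia   phone
add column price_plus_5 = t['price'] + 5:
   price    rep channel  price_plus_5
0    118  Quinn  retail           123
1     17   Lena     web            22
5     15    Pia   phone            20
filter rows where price > 15:
   price    rep channel  price_plus_5
0    118  Quinn  retail           123
1     17   Lena     web            22
Finally, mean of column 'price_plus_5' = 72.5.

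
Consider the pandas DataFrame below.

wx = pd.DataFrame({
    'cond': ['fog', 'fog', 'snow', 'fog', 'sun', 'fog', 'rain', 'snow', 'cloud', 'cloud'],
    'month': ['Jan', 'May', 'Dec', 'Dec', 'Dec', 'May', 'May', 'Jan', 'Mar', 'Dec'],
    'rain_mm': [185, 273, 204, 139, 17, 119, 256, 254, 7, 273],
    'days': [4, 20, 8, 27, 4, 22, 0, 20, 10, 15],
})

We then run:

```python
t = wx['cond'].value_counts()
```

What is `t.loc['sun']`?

1

value_counts of cond:
cond
fog      4
snow     2
cloud    2
sun      1
rain     1
Name: count, dtype: int64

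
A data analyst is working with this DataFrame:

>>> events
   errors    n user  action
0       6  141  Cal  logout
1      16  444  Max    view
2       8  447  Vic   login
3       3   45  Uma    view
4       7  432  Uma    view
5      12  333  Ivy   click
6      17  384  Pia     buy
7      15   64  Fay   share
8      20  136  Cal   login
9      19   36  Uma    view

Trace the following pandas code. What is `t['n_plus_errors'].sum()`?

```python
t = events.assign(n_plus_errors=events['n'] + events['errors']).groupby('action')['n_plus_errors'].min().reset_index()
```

1176

add column n_plus_errors = events['n'] + events['errors']:
   errors    n user  action  n_plus_errors
0       6  141  Cal  logout            147
1      16  444  Max    view            460
2       8  447  Vic   login            455
3       3   45  Uma    view             48
4       7  432  Uma    view            439
5      12  333  Ivy   click            345
6      17  384  Pia     buy            401
7      15   64  Fay   share             79
8      20  136  Cal   login            156
9      19   36  Uma    view             55
group by action, min of n_plus_errors:
action
buy       401
click     345
login     156
logout    147
share      79
view       48
Name: n_plus_errors, dtype: int64
reset_index():
   action  n_plus_errors
0     buy            401
1   click            345
2   login            156
3  logout            147
4   share             79
5    view             48
Reading off the sum of column 'n_plus_errors', we get 1176.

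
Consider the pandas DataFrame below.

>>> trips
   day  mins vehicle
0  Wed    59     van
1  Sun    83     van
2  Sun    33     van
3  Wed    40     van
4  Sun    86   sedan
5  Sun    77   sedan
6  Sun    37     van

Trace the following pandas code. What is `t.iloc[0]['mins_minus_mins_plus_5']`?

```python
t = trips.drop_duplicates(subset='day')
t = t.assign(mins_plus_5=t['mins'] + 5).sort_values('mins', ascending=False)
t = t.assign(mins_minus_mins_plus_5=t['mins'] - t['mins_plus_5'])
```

-5

drop duplicate day (keep=first):
   day  mins vehicle
0  Wed    59     van
1  Sun    83     van
add column mins_plus_5 = t['mins'] + 5:
   day  mins vehicle  mins_plus_5
0  Wed    59     van           64
1  Sun    83     van           88
sort by mins descending:
   day  mins vehicle  mins_plus_5
1  Sun    83     van           88
0  Wed    59     van           64
add column mins_minus_mins_plus_5 = t['mins'] - t['mins_plus_5']:
   day  mins vehicle  mins_plus_5  mins_minus_mins_plus_5
1  Sun    83     van           88                      -5
0  Wed    59     van           64                      -5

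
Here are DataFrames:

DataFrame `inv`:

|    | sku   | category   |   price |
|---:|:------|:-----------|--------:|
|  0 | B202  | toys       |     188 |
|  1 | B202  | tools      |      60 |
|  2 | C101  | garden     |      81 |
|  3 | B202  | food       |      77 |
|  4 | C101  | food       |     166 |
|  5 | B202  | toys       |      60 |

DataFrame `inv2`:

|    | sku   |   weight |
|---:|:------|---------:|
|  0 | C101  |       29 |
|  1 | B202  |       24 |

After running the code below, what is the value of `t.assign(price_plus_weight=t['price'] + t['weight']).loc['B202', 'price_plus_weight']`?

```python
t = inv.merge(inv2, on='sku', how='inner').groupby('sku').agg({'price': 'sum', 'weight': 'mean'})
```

409.0

merge on 'sku' (how='inner') → 6 rows:
    sku category  price  weight
0  B202     toys    188      24
1  B202    tools     60      24
2  C101   garden     81      29
3  B202     food     77      24
4  C101     food    166      29
5  B202     toys     60      24
group by sku: sum(price), mean(weight):
      price  weight
sku                
B202    385    24.0
C101    247    29.0
add column price_plus_weight = t['price'] + t['weight']:
      price  weight  price_plus_weight
sku                                   
B202    385    24.0              409.0
C101    247    29.0              276.0
Finally, value at row 'B202', column 'price_plus_weight' = 409.0.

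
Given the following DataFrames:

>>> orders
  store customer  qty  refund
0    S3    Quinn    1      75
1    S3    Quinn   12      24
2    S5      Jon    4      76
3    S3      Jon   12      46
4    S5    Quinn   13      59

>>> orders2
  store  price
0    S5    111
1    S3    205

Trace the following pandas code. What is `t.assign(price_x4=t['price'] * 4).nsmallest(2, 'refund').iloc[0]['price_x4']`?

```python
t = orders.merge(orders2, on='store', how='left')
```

820

merge on 'store' (how='left') → 5 rows:
  store customer  qty  refund  price
0    S3    Quinn    1      75    205
1    S3    Quinn   12      24    205
2    S5      Jon    4      76    111
3    S3      Jon   12      46    205
4    S5    Quinn   13      59    111
add column price_x4 = t['price'] * 4:
  store customer  qty  refund  price  price_x4
0    S3    Quinn    1      75    205       820
1    S3    Quinn   12      24    205       820
2    S5      Jon    4      76    111       444
3    S3      Jon   12      46    205       820
4    S5    Quinn   13      59    111       444
take 2 rows with smallest refund:
  store customer  qty  refund  price  price_x4
1    S3    Quinn   12      24    205       820
3    S3      Jon   12      46    205       820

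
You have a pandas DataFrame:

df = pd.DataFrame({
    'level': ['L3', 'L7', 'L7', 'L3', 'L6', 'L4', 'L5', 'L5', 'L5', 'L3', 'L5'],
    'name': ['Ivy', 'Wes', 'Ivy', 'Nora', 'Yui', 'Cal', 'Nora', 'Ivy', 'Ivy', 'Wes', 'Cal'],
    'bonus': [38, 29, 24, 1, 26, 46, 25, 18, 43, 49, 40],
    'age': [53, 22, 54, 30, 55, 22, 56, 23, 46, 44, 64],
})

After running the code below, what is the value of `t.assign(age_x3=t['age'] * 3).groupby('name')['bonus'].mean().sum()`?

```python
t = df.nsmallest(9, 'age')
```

take 9 rows with smallest age:
  level  name  bonus  age
1    L7   Wes     29   22
5    L4   Cal     46   22
7    L5   Ivy     18   23
3    L3  Nora      1   30
9    L3   Wes     49   44
8    L5   Ivy     43   46
0    L3   Ivy     38   53
2    L7   Ivy     24   54
4    L6   Yui     26   55
add column age_x3 = t['age'] * 3:
  level  name  bonus  age  age_x3
1    L7   Wes     29   22      66
5    L4   Cal     46   22      66
7    L5   Ivy     18   23      69
3    L3  Nora      1   30      90
9    L3   Wes     49   44     132
8    L5   Ivy     43   46     138
0    L3   Ivy     38   53     159
2    L7   Ivy     24   54     162
4    L6   Yui     26   55     165
group by name, mean of bonus:
name
Cal     46.00
Ivy     30.75
Nora     1.00
Wes     39.00
Yui     26.00
Name: bonus, dtype: float64
Finally, sum of the resulting series = 142.75.

142.75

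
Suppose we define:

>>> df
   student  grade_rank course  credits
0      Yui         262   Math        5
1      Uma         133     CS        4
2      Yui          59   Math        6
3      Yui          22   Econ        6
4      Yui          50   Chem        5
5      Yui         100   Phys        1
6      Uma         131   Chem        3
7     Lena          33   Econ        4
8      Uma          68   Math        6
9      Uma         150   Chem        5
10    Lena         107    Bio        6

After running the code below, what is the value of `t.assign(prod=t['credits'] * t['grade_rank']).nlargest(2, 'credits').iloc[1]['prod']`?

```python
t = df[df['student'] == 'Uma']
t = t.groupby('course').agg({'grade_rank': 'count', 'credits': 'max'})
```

10

filter rows where student == 'Uma':
  student  grade_rank course  credits
1     Uma         133     CS        4
6     Uma         131   Chem        3
8     Uma          68   Math        6
9     Uma         150   Chem        5
group by course: count(grade_rank), max(credits):
        grade_rank  credits
course                     
CS               1        4
Chem             2        5
Math             1        6
add column prod = t['credits'] * t['grade_rank']:
        grade_rank  credits  prod
course                           
CS               1        4     4
Chem             2        5    10
Math             1        6     6
take 2 rows with largest credits:
        grade_rank  credits  prod
course                           
Math             1        6     6
Chem             2        5    10
Then the value at position 1, column 'prod': 10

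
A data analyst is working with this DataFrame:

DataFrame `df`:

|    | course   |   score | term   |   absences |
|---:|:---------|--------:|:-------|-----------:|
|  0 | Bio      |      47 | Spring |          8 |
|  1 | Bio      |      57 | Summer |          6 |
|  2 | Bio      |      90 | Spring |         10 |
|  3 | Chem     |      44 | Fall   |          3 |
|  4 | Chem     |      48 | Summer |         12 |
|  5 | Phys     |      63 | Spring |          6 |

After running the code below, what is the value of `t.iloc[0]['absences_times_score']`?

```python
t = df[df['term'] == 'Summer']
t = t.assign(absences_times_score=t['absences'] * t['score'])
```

filter rows where term == 'Summer':
  course  score    term  absences
1    Bio     57  Summer         6
4   Chem     48  Summer        12
add column absences_times_score = t['absences'] * t['score']:
  course  score    term  absences  absences_times_score
1    Bio     57  Summer         6                   342
4   Chem     48  Summer        12                   576
Finally, value at position 0, column 'absences_times_score' = 342.

342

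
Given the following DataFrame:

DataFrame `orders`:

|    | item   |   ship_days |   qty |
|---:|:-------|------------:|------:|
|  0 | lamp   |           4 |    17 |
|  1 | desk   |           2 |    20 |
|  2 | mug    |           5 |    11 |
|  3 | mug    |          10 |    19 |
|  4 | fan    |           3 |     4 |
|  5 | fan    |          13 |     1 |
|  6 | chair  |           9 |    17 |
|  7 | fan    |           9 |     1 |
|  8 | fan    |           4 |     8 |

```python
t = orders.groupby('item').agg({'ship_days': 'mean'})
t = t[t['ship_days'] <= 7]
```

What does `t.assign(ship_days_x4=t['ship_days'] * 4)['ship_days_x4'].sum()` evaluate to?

24.0

group by item, mean of ship_days:
       ship_days
item            
chair       9.00
desk        2.00
fan         7.25
lamp        4.00
mug         7.50
filter rows where ship_days <= 7:
      ship_days
item           
desk        2.0
lamp        4.0
add column ship_days_x4 = t['ship_days'] * 4:
      ship_days  ship_days_x4
item                         
desk        2.0           8.0
lamp        4.0          16.0
So sum() = 24.0.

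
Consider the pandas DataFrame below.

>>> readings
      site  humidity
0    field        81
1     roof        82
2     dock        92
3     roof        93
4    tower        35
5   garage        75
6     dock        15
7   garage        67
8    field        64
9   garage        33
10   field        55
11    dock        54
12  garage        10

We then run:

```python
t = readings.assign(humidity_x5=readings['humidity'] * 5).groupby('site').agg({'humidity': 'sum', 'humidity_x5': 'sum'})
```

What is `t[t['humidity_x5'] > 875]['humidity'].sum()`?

385

add column humidity_x5 = readings['humidity'] * 5:
      site  humidity  humidity_x5
0    field        81          405
1     roof        82          410
2     dock        92          460
3     roof        93          465
4    tower        35          175
5   garage        75          375
6     dock        15           75
7   garage        67          335
8    field        64          320
9   garage        33          165
10   field        55          275
11    dock        54          270
12  garage        10           50
group by site: sum(humidity), sum(humidity_x5):
        humidity  humidity_x5
site                         
dock         161          805
field        200         1000
garage       185          925
roof         175          875
tower         35          175
filter rows where humidity_x5 > 875:
        humidity  humidity_x5
site                         
field        200         1000
garage       185          925
sum of column 'humidity' → 385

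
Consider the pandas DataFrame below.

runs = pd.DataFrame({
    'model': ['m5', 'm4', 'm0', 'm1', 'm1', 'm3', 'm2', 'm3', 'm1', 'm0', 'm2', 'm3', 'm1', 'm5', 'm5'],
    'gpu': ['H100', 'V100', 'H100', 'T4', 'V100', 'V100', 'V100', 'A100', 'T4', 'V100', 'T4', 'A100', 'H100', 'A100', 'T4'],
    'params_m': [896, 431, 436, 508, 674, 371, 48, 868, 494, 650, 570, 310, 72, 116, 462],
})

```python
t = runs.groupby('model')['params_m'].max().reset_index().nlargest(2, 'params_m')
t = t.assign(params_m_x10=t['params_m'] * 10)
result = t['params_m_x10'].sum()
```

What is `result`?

group by model, max of params_m:
model
m0    650
m1    674
m2    570
m3    868
m4    431
m5    896
Name: params_m, dtype: int64
reset_index():
  model  params_m
0    m0       650
1    m1       674
2    m2       570
3    m3       868
4    m4       431
5    m5       896
take 2 rows with largest params_m:
  model  params_m
5    m5       896
3    m3       868
add column params_m_x10 = t['params_m'] * 10:
  model  params_m  params_m_x10
5    m5       896          8960
3    m3       868          8680

17640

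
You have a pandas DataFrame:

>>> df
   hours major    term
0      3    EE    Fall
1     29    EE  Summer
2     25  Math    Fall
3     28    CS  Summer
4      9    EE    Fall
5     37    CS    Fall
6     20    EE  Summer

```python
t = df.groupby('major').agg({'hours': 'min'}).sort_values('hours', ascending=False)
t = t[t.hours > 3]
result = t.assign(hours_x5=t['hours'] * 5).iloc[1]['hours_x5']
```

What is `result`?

group by major, min of hours:
       hours
major       
CS        28
EE         3
Math      25
sort by hours descending:
       hours
major       
CS        28
Math      25
EE         3
filter rows where hours > 3:
       hours
major       
CS        28
Math      25
add column hours_x5 = t['hours'] * 5:
       hours  hours_x5
major                 
CS        28       140
Math      25       125
value at position 1, column 'hours_x5' → 125

125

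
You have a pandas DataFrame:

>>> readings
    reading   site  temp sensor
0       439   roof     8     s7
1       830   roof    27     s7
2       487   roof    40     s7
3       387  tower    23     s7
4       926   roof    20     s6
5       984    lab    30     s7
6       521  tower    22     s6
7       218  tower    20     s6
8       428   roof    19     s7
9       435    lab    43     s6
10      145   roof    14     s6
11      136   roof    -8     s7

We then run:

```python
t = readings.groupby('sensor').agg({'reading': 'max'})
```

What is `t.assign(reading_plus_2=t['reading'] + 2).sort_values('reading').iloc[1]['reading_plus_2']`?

986

group by sensor, max of reading:
        reading
sensor         
s6          926
s7          984
add column reading_plus_2 = t['reading'] + 2:
        reading  reading_plus_2
sensor                         
s6          926             928
s7          984             986
sort by reading:
        reading  reading_plus_2
sensor                         
s6          926             928
s7          984             986
Reading off the value at position 1, column 'reading_plus_2', we get 986.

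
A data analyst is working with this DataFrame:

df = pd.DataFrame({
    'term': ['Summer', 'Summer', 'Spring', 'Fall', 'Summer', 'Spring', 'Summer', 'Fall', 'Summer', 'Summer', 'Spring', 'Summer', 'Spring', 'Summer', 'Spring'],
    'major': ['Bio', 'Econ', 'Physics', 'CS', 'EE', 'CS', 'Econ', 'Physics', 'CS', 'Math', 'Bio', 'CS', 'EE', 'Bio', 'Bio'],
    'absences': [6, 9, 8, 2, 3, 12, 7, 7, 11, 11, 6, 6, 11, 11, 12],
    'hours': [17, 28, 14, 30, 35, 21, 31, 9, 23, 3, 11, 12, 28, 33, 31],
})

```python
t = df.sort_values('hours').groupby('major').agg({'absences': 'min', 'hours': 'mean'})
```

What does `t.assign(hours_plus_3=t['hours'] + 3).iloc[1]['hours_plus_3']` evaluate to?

24.5

sort by hours:
      term    major  absences  hours
9   Summer     Math        11      3
7     Fall  Physics         7      9
10  Spring      Bio         6     11
11  Summer       CS         6     12
2   Spring  Physics         8     14
0   Summer      Bio         6     17
5   Spring       CS        12     21
8   Summer       CS        11     23
1   Summer     Econ         9     28
12  Spring       EE        11     28
3     Fall       CS         2     30
6   Summer     Econ         7     31
14  Spring      Bio        12     31
13  Summer      Bio        11     33
4   Summer       EE         3     35
group by major: min(absences), mean(hours):
         absences  hours
major                   
Bio             6   23.0
CS              2   21.5
EE              3   31.5
Econ            7   29.5
Math           11    3.0
Physics         7   11.5
add column hours_plus_3 = t['hours'] + 3:
         absences  hours  hours_plus_3
major                                 
Bio             6   23.0          26.0
CS              2   21.5          24.5
EE              3   31.5          34.5
Econ            7   29.5          32.5
Math           11    3.0           6.0
Physics         7   11.5          14.5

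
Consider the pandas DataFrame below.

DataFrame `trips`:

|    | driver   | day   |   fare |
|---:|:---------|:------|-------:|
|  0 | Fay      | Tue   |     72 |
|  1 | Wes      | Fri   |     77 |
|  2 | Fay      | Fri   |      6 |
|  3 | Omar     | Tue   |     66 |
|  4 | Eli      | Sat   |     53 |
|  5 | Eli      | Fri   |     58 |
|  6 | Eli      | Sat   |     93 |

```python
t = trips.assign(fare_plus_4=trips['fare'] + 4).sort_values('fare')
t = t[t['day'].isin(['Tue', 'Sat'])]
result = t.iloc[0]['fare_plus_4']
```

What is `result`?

add column fare_plus_4 = trips['fare'] + 4:
  driver  day  fare  fare_plus_4
0    Fay  Tue    72           76
1    Wes  Fri    77           81
2    Fay  Fri     6           10
3   Omar  Tue    66           70
4    Eli  Sat    53           57
5    Eli  Fri    58           62
6    Eli  Sat    93           97
sort by fare:
  driver  day  fare  fare_plus_4
2    Fay  Fri     6           10
4    Eli  Sat    53           57
5    Eli  Fri    58           62
3   Omar  Tue    66           70
0    Fay  Tue    72           76
1    Wes  Fri    77           81
6    Eli  Sat    93           97
filter rows where day in ['Tue', 'Sat']:
  driver  day  fare  fare_plus_4
4    Eli  Sat    53           57
3   Omar  Tue    66           70
0    Fay  Tue    72           76
6    Eli  Sat    93           97
Finally, value at position 0, column 'fare_plus_4' = 57.

57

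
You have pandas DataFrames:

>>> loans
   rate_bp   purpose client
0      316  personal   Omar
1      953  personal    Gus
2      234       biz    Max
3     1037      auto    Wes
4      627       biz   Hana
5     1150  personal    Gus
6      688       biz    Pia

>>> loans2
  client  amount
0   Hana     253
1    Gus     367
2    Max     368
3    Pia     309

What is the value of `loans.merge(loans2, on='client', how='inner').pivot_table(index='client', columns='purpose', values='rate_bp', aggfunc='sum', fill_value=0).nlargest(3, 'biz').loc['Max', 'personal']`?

merge on 'client' (how='inner') → 5 rows:
   rate_bp   purpose client  amount
0      953  personal    Gus     367
1      234       biz    Max     368
2      627       biz   Hana     253
3     1150  personal    Gus     367
4      688       biz    Pia     309
pivot: rows=client, cols=purpose, sum(rate_bp):
purpose  biz  personal
client                
Gus        0      2103
Hana     627         0
Max      234         0
Pia      688         0
take 3 rows with largest biz:
purpose  biz  personal
client                
Pia      688         0
Hana     627         0
Max      234         0
The value at row 'Max', column 'personal' is 0.

0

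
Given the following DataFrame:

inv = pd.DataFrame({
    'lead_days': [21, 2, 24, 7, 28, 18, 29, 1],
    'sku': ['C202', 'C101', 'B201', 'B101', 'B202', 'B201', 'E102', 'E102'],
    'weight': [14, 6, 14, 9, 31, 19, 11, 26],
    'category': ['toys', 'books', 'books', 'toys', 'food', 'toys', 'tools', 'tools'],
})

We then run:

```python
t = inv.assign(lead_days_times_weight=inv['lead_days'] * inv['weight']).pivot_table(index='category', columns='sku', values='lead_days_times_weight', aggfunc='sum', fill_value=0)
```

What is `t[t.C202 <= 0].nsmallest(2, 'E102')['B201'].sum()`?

336

add column lead_days_times_weight = inv['lead_days'] * inv['weight']:
   lead_days   sku  weight category  lead_days_times_weight
0         21  C202      14     toys                     294
1          2  C101       6    books                      12
2         24  B201      14    books                     336
3          7  B101       9     toys                      63
4         28  B202      31     food                     868
5         18  B201      19     toys                     342
6         29  E102      11    tools                     319
7          1  E102      26    tools                      26
pivot: rows=category, cols=sku, sum(lead_days_times_weight):
sku       B101  B201  B202  C101  C202  E102
category                                    
books        0   336     0    12     0     0
food         0     0   868     0     0     0
tools        0     0     0     0     0   345
toys        63   342     0     0   294     0
filter rows where C202 <= 0:
sku       B101  B201  B202  C101  C202  E102
category                                    
books        0   336     0    12     0     0
food         0     0   868     0     0     0
tools        0     0     0     0     0   345
take 2 rows with smallest E102:
sku       B101  B201  B202  C101  C202  E102
category                                    
books        0   336     0    12     0     0
food         0     0   868     0     0     0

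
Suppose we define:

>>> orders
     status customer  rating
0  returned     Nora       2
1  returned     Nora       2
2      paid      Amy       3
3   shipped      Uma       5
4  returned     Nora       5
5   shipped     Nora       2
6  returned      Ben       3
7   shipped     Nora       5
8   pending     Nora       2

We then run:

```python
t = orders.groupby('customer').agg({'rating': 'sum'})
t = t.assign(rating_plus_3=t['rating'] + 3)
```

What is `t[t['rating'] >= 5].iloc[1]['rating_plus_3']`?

8

group by customer, sum of rating:
          rating
customer        
Amy            3
Ben            3
Nora          18
Uma            5
add column rating_plus_3 = t['rating'] + 3:
          rating  rating_plus_3
customer                       
Amy            3              6
Ben            3              6
Nora          18             21
Uma            5              8
filter rows where rating >= 5:
          rating  rating_plus_3
customer                       
Nora          18             21
Uma            5              8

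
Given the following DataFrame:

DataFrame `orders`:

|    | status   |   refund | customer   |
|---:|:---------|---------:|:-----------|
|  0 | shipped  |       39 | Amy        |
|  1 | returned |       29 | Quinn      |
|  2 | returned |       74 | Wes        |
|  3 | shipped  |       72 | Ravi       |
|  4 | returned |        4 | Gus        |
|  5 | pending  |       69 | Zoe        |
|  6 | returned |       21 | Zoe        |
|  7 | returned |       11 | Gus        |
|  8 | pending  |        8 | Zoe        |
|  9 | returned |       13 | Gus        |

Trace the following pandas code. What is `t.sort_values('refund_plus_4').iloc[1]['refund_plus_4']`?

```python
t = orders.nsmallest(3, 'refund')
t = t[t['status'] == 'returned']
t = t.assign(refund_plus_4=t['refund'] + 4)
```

15

take 3 rows with smallest refund:
     status  refund customer
4  returned       4      Gus
8   pending       8      Zoe
7  returned      11      Gus
filter rows where status == 'returned':
     status  refund customer
4  returned       4      Gus
7  returned      11      Gus
add column refund_plus_4 = t['refund'] + 4:
     status  refund customer  refund_plus_4
4  returned       4      Gus              8
7  returned      11      Gus             15
sort by refund_plus_4:
     status  refund customer  refund_plus_4
4  returned       4      Gus              8
7  returned      11      Gus             15
So iloc[1]['refund_plus_4'] = 15.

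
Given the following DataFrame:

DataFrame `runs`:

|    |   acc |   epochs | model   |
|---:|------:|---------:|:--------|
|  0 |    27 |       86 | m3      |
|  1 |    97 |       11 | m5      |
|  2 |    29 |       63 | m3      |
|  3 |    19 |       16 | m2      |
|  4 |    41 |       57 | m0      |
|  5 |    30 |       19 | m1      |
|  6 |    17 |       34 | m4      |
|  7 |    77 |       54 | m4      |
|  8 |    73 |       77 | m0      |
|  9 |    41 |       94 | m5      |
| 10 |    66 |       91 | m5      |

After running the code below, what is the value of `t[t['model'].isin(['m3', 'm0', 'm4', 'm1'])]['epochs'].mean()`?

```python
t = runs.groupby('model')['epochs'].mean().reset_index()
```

group by model, mean of epochs:
model
m0    67.000000
m1    19.000000
m2    16.000000
m3    74.500000
m4    44.000000
m5    65.333333
Name: epochs, dtype: float64
reset_index():
  model     epochs
0    m0  67.000000
1    m1  19.000000
2    m2  16.000000
3    m3  74.500000
4    m4  44.000000
5    m5  65.333333
filter rows where model in ['m3', 'm0', 'm4', 'm1']:
  model  epochs
0    m0    67.0
1    m1    19.0
3    m3    74.5
4    m4    44.0

51.125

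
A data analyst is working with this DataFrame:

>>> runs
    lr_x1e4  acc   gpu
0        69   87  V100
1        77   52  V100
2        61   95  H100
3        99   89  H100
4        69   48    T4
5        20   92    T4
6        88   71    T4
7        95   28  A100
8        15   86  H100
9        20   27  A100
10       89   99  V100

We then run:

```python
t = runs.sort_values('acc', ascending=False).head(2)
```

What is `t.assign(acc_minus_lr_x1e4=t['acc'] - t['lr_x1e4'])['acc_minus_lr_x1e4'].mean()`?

sort by acc descending:
    lr_x1e4  acc   gpu
10       89   99  V100
2        61   95  H100
5        20   92    T4
3        99   89  H100
0        69   87  V100
8        15   86  H100
6        88   71    T4
1        77   52  V100
4        69   48    T4
7        95   28  A100
9        20   27  A100
take first 2 rows:
    lr_x1e4  acc   gpu
10       89   99  V100
2        61   95  H100
add column acc_minus_lr_x1e4 = t['acc'] - t['lr_x1e4']:
    lr_x1e4  acc   gpu  acc_minus_lr_x1e4
10       89   99  V100                 10
2        61   95  H100                 34
Taking the mean of column 'acc_minus_lr_x1e4' gives 22.0.

22.0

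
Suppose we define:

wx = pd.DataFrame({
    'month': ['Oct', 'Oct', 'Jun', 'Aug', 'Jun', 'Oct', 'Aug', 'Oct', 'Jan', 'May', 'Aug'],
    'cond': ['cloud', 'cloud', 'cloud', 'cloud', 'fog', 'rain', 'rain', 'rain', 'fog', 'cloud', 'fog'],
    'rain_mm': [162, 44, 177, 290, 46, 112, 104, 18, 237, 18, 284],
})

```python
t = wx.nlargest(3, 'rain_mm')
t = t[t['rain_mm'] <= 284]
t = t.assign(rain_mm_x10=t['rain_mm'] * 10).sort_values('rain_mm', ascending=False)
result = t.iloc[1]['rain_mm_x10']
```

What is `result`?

take 3 rows with largest rain_mm:
   month   cond  rain_mm
3    Aug  cloud      290
10   Aug    fog      284
8    Jan    fog      237
filter rows where rain_mm <= 284:
   month cond  rain_mm
10   Aug  fog      284
8    Jan  fog      237
add column rain_mm_x10 = t['rain_mm'] * 10:
   month cond  rain_mm  rain_mm_x10
10   Aug  fog      284         2840
8    Jan  fog      237         2370
sort by rain_mm descending:
   month cond  rain_mm  rain_mm_x10
10   Aug  fog      284         2840
8    Jan  fog      237         2370
Taking the value at position 1, column 'rain_mm_x10' gives 2370.

2370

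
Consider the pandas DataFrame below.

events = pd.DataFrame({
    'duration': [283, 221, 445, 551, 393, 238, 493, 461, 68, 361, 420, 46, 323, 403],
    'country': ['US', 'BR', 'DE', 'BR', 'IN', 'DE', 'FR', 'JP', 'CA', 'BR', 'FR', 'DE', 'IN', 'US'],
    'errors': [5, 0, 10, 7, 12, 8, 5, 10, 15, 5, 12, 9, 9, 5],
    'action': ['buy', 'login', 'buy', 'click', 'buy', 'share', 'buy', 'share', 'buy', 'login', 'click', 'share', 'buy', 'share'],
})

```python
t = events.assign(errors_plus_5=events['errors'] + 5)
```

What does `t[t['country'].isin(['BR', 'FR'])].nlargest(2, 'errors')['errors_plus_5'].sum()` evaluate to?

29

add column errors_plus_5 = events['errors'] + 5:
    duration country  errors action  errors_plus_5
0        283      US       5    buy             10
1        221      BR       0  login              5
2        445      DE      10    buy             15
3        551      BR       7  click             12
4        393      IN      12    buy             17
5        238      DE       8  share             13
6        493      FR       5    buy             10
7        461      JP      10  share             15
8         68      CA      15    buy             20
9        361      BR       5  login             10
10       420      FR      12  click             17
11        46      DE       9  share             14
12       323      IN       9    buy             14
13       403      US       5  share             10
filter rows where country in ['BR', 'FR']:
    duration country  errors action  errors_plus_5
1        221      BR       0  login              5
3        551      BR       7  click             12
6        493      FR       5    buy             10
9        361      BR       5  login             10
10       420      FR      12  click             17
take 2 rows with largest errors:
    duration country  errors action  errors_plus_5
10       420      FR      12  click             17
3        551      BR       7  click             12
So sum() = 29.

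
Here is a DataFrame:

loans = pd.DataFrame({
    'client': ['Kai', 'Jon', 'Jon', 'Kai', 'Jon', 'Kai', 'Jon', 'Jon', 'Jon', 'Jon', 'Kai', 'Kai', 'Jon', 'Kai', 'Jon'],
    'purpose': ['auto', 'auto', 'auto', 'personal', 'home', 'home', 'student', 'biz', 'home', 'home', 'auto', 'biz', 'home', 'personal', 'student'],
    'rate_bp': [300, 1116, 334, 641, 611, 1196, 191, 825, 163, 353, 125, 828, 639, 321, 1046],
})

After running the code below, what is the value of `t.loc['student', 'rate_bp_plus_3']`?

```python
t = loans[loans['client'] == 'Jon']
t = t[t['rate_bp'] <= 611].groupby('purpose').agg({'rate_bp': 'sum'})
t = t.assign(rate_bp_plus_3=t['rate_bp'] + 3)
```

filter rows where client == 'Jon':
   client  purpose  rate_bp
1     Jon     auto     1116
2     Jon     auto      334
4     Jon     home      611
6     Jon  student      191
7     Jon      biz      825
8     Jon     home      163
9     Jon     home      353
12    Jon     home      639
14    Jon  student     1046
filter rows where rate_bp <= 611:
  client  purpose  rate_bp
2    Jon     auto      334
4    Jon     home      611
6    Jon  student      191
8    Jon     home      163
9    Jon     home      353
group by purpose, sum of rate_bp:
         rate_bp
purpose         
auto         334
home        1127
student      191
add column rate_bp_plus_3 = t['rate_bp'] + 3:
         rate_bp  rate_bp_plus_3
purpose                         
auto         334             337
home        1127            1130
student      191             194
Reading off the value at row 'student', column 'rate_bp_plus_3', we get 194.

194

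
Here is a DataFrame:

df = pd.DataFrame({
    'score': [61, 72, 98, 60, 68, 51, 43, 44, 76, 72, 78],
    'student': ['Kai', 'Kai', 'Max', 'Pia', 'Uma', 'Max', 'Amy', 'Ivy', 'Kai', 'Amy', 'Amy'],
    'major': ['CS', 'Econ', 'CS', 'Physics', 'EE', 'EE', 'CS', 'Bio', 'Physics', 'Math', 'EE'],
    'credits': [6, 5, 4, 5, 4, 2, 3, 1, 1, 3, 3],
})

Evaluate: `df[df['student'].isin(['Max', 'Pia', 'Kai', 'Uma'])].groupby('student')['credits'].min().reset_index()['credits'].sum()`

12

filter rows where student in ['Max', 'Pia', 'Kai', 'Uma']:
   score student    major  credits
0     61     Kai       CS        6
1     72     Kai     Econ        5
2     98     Max       CS        4
3     60     Pia  Physics        5
4     68     Uma       EE        4
5     51     Max       EE        2
8     76     Kai  Physics        1
group by student, min of credits:
student
Kai    1
Max    2
Pia    5
Uma    4
Name: credits, dtype: int64
reset_index():
  student  credits
0     Kai        1
1     Max        2
2     Pia        5
3     Uma        4
Finally, sum of column 'credits' = 12.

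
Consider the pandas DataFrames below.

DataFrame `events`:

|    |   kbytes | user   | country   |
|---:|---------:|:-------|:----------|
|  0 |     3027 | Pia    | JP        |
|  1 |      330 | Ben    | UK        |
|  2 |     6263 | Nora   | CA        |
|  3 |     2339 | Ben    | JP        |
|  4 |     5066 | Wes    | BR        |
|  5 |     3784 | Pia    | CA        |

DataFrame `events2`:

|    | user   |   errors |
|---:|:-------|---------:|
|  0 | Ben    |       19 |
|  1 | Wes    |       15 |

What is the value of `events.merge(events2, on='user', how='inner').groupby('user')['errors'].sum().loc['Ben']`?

merge on 'user' (how='inner') → 3 rows:
   kbytes user country  errors
0     330  Ben      UK      19
1    2339  Ben      JP      19
2    5066  Wes      BR      15
group by user, sum of errors:
user
Ben    38
Wes    15
Name: errors, dtype: int64

38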